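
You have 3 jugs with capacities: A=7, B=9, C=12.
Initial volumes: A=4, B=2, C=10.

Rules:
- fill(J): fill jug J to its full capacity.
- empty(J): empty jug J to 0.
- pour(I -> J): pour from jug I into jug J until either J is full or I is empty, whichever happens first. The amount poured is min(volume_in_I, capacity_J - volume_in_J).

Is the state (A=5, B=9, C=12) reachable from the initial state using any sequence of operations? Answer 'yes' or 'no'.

Answer: yes

Derivation:
BFS from (A=4, B=2, C=10):
  1. fill(A) -> (A=7 B=2 C=10)
  2. fill(B) -> (A=7 B=9 C=10)
  3. pour(A -> C) -> (A=5 B=9 C=12)
Target reached → yes.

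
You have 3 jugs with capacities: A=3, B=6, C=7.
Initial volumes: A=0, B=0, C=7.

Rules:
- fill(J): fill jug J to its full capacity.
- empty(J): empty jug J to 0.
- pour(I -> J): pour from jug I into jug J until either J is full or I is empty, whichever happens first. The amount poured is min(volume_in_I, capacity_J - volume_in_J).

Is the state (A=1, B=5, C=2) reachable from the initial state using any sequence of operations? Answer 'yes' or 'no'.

BFS explored all 164 reachable states.
Reachable set includes: (0,0,0), (0,0,1), (0,0,2), (0,0,3), (0,0,4), (0,0,5), (0,0,6), (0,0,7), (0,1,0), (0,1,1), (0,1,2), (0,1,3) ...
Target (A=1, B=5, C=2) not in reachable set → no.

Answer: no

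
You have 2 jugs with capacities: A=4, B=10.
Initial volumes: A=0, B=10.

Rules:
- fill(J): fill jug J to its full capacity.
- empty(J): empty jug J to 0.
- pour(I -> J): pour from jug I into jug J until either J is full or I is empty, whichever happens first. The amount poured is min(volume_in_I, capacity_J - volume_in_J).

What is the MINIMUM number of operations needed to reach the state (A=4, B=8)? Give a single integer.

BFS from (A=0, B=10). One shortest path:
  1. fill(A) -> (A=4 B=10)
  2. empty(B) -> (A=4 B=0)
  3. pour(A -> B) -> (A=0 B=4)
  4. fill(A) -> (A=4 B=4)
  5. pour(A -> B) -> (A=0 B=8)
  6. fill(A) -> (A=4 B=8)
Reached target in 6 moves.

Answer: 6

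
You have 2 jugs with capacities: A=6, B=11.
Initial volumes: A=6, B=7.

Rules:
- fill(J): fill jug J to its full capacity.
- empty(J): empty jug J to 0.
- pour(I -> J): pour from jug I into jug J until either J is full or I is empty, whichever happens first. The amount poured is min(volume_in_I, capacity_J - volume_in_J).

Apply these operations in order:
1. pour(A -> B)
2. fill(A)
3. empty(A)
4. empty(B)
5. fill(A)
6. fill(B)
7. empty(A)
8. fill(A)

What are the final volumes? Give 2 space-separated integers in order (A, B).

Step 1: pour(A -> B) -> (A=2 B=11)
Step 2: fill(A) -> (A=6 B=11)
Step 3: empty(A) -> (A=0 B=11)
Step 4: empty(B) -> (A=0 B=0)
Step 5: fill(A) -> (A=6 B=0)
Step 6: fill(B) -> (A=6 B=11)
Step 7: empty(A) -> (A=0 B=11)
Step 8: fill(A) -> (A=6 B=11)

Answer: 6 11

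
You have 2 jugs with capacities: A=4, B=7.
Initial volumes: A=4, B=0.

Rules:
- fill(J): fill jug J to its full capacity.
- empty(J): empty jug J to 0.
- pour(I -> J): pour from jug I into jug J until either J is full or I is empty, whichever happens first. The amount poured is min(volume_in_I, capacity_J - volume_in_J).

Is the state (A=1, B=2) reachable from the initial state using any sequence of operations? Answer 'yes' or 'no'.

Answer: no

Derivation:
BFS explored all 22 reachable states.
Reachable set includes: (0,0), (0,1), (0,2), (0,3), (0,4), (0,5), (0,6), (0,7), (1,0), (1,7), (2,0), (2,7) ...
Target (A=1, B=2) not in reachable set → no.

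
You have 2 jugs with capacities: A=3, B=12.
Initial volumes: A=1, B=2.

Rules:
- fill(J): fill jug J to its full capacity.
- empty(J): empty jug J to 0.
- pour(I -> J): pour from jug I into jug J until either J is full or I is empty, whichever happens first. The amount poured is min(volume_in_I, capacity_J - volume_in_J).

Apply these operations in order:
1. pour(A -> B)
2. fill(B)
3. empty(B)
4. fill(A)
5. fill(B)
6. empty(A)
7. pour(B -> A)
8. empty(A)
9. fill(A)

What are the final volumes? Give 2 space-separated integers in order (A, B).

Step 1: pour(A -> B) -> (A=0 B=3)
Step 2: fill(B) -> (A=0 B=12)
Step 3: empty(B) -> (A=0 B=0)
Step 4: fill(A) -> (A=3 B=0)
Step 5: fill(B) -> (A=3 B=12)
Step 6: empty(A) -> (A=0 B=12)
Step 7: pour(B -> A) -> (A=3 B=9)
Step 8: empty(A) -> (A=0 B=9)
Step 9: fill(A) -> (A=3 B=9)

Answer: 3 9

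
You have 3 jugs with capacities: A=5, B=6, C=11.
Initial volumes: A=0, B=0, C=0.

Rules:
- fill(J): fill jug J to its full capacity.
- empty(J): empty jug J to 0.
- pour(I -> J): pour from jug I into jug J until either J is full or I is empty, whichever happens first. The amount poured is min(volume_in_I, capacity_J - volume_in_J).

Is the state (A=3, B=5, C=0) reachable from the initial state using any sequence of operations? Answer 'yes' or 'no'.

BFS from (A=0, B=0, C=0):
  1. fill(A) -> (A=5 B=0 C=0)
  2. pour(A -> B) -> (A=0 B=5 C=0)
  3. fill(A) -> (A=5 B=5 C=0)
  4. pour(A -> B) -> (A=4 B=6 C=0)
  5. empty(B) -> (A=4 B=0 C=0)
  6. pour(A -> B) -> (A=0 B=4 C=0)
  7. fill(A) -> (A=5 B=4 C=0)
  8. pour(A -> C) -> (A=0 B=4 C=5)
  9. fill(A) -> (A=5 B=4 C=5)
  10. pour(A -> B) -> (A=3 B=6 C=5)
  11. empty(B) -> (A=3 B=0 C=5)
  12. pour(C -> B) -> (A=3 B=5 C=0)
Target reached → yes.

Answer: yes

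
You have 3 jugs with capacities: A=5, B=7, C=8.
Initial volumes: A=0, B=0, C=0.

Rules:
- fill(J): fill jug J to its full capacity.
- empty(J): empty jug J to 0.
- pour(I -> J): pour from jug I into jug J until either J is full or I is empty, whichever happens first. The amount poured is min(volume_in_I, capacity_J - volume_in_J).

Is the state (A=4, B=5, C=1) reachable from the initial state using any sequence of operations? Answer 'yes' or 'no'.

Answer: no

Derivation:
BFS explored all 264 reachable states.
Reachable set includes: (0,0,0), (0,0,1), (0,0,2), (0,0,3), (0,0,4), (0,0,5), (0,0,6), (0,0,7), (0,0,8), (0,1,0), (0,1,1), (0,1,2) ...
Target (A=4, B=5, C=1) not in reachable set → no.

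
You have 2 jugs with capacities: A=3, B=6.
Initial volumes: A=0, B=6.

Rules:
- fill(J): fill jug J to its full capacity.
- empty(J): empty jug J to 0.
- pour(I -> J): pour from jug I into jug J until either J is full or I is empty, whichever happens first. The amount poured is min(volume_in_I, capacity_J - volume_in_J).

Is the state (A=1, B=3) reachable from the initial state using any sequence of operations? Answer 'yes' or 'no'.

Answer: no

Derivation:
BFS explored all 6 reachable states.
Reachable set includes: (0,0), (0,3), (0,6), (3,0), (3,3), (3,6)
Target (A=1, B=3) not in reachable set → no.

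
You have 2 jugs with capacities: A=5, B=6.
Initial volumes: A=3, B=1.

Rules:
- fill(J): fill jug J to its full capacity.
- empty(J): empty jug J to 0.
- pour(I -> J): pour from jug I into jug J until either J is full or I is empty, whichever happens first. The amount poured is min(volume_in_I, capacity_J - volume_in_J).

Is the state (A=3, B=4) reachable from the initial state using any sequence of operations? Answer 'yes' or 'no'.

Answer: no

Derivation:
BFS explored all 23 reachable states.
Reachable set includes: (0,0), (0,1), (0,2), (0,3), (0,4), (0,5), (0,6), (1,0), (1,6), (2,0), (2,6), (3,0) ...
Target (A=3, B=4) not in reachable set → no.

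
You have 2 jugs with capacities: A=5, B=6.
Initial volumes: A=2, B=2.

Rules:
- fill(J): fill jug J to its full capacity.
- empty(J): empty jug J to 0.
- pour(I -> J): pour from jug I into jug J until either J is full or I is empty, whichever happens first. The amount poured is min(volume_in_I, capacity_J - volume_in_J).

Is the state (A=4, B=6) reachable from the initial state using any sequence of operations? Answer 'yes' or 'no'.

BFS from (A=2, B=2):
  1. pour(B -> A) -> (A=4 B=0)
  2. fill(B) -> (A=4 B=6)
Target reached → yes.

Answer: yes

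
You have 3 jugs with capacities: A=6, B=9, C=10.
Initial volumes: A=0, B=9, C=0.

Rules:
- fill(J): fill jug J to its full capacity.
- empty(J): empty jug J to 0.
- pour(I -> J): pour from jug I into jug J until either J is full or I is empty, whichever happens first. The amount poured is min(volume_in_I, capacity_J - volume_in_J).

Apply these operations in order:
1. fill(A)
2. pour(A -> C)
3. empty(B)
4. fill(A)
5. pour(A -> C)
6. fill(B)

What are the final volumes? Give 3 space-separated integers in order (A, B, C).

Answer: 2 9 10

Derivation:
Step 1: fill(A) -> (A=6 B=9 C=0)
Step 2: pour(A -> C) -> (A=0 B=9 C=6)
Step 3: empty(B) -> (A=0 B=0 C=6)
Step 4: fill(A) -> (A=6 B=0 C=6)
Step 5: pour(A -> C) -> (A=2 B=0 C=10)
Step 6: fill(B) -> (A=2 B=9 C=10)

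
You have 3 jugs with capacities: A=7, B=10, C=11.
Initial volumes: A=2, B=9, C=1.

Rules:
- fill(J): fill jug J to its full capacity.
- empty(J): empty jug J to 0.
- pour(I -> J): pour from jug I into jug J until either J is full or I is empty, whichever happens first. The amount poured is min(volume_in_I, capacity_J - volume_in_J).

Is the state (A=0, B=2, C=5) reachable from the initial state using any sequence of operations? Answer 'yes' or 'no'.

Answer: yes

Derivation:
BFS from (A=2, B=9, C=1):
  1. empty(B) -> (A=2 B=0 C=1)
  2. pour(A -> B) -> (A=0 B=2 C=1)
  3. pour(C -> A) -> (A=1 B=2 C=0)
  4. fill(C) -> (A=1 B=2 C=11)
  5. pour(C -> A) -> (A=7 B=2 C=5)
  6. empty(A) -> (A=0 B=2 C=5)
Target reached → yes.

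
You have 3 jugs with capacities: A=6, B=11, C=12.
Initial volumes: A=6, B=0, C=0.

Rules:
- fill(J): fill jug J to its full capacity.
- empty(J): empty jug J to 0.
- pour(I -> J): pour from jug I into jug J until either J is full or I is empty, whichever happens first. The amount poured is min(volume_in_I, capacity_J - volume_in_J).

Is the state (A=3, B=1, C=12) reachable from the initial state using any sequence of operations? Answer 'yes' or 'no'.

BFS from (A=6, B=0, C=0):
  1. fill(B) -> (A=6 B=11 C=0)
  2. pour(B -> C) -> (A=6 B=0 C=11)
  3. fill(B) -> (A=6 B=11 C=11)
  4. pour(A -> C) -> (A=5 B=11 C=12)
  5. empty(C) -> (A=5 B=11 C=0)
  6. pour(B -> C) -> (A=5 B=0 C=11)
  7. fill(B) -> (A=5 B=11 C=11)
  8. pour(A -> C) -> (A=4 B=11 C=12)
  9. empty(C) -> (A=4 B=11 C=0)
  10. pour(B -> C) -> (A=4 B=0 C=11)
  11. pour(A -> C) -> (A=3 B=0 C=12)
  12. pour(C -> B) -> (A=3 B=11 C=1)
  13. empty(B) -> (A=3 B=0 C=1)
  14. pour(C -> B) -> (A=3 B=1 C=0)
  15. fill(C) -> (A=3 B=1 C=12)
Target reached → yes.

Answer: yes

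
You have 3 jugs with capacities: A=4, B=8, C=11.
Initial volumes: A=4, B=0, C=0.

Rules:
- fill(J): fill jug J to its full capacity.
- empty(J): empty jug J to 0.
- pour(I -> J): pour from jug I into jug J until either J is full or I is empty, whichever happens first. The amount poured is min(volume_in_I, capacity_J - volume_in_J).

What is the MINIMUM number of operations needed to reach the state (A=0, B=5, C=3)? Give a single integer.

Answer: 6

Derivation:
BFS from (A=4, B=0, C=0). One shortest path:
  1. fill(B) -> (A=4 B=8 C=0)
  2. pour(B -> C) -> (A=4 B=0 C=8)
  3. pour(A -> C) -> (A=1 B=0 C=11)
  4. pour(C -> B) -> (A=1 B=8 C=3)
  5. pour(B -> A) -> (A=4 B=5 C=3)
  6. empty(A) -> (A=0 B=5 C=3)
Reached target in 6 moves.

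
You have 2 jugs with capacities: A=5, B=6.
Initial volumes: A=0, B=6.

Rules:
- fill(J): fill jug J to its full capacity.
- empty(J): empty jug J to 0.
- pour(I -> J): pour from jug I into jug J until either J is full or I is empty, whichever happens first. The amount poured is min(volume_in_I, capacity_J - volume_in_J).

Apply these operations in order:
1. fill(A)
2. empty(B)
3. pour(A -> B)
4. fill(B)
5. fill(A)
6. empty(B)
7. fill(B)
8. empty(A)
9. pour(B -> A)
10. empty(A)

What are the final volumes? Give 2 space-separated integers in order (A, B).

Answer: 0 1

Derivation:
Step 1: fill(A) -> (A=5 B=6)
Step 2: empty(B) -> (A=5 B=0)
Step 3: pour(A -> B) -> (A=0 B=5)
Step 4: fill(B) -> (A=0 B=6)
Step 5: fill(A) -> (A=5 B=6)
Step 6: empty(B) -> (A=5 B=0)
Step 7: fill(B) -> (A=5 B=6)
Step 8: empty(A) -> (A=0 B=6)
Step 9: pour(B -> A) -> (A=5 B=1)
Step 10: empty(A) -> (A=0 B=1)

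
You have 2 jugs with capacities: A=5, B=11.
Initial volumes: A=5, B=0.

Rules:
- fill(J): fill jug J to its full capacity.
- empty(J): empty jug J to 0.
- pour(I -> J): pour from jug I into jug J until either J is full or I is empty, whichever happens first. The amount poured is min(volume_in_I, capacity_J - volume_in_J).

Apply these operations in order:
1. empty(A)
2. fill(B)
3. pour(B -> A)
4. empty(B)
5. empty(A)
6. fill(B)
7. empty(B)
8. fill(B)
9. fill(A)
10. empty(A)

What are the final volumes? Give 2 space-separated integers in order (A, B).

Answer: 0 11

Derivation:
Step 1: empty(A) -> (A=0 B=0)
Step 2: fill(B) -> (A=0 B=11)
Step 3: pour(B -> A) -> (A=5 B=6)
Step 4: empty(B) -> (A=5 B=0)
Step 5: empty(A) -> (A=0 B=0)
Step 6: fill(B) -> (A=0 B=11)
Step 7: empty(B) -> (A=0 B=0)
Step 8: fill(B) -> (A=0 B=11)
Step 9: fill(A) -> (A=5 B=11)
Step 10: empty(A) -> (A=0 B=11)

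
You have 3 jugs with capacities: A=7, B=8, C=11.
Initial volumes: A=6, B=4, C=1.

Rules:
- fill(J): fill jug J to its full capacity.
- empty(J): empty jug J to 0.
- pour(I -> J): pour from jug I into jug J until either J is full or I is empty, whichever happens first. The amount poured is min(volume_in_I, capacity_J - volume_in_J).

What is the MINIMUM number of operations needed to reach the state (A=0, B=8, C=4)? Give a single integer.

BFS from (A=6, B=4, C=1). One shortest path:
  1. fill(A) -> (A=7 B=4 C=1)
  2. pour(A -> B) -> (A=3 B=8 C=1)
  3. pour(A -> C) -> (A=0 B=8 C=4)
Reached target in 3 moves.

Answer: 3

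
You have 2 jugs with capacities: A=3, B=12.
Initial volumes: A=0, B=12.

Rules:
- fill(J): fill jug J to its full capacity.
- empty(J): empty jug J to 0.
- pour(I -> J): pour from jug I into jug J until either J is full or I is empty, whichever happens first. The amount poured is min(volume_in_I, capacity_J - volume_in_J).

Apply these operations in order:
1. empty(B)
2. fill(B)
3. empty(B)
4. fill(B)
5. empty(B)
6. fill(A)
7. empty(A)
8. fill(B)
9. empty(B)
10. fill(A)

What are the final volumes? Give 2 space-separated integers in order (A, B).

Step 1: empty(B) -> (A=0 B=0)
Step 2: fill(B) -> (A=0 B=12)
Step 3: empty(B) -> (A=0 B=0)
Step 4: fill(B) -> (A=0 B=12)
Step 5: empty(B) -> (A=0 B=0)
Step 6: fill(A) -> (A=3 B=0)
Step 7: empty(A) -> (A=0 B=0)
Step 8: fill(B) -> (A=0 B=12)
Step 9: empty(B) -> (A=0 B=0)
Step 10: fill(A) -> (A=3 B=0)

Answer: 3 0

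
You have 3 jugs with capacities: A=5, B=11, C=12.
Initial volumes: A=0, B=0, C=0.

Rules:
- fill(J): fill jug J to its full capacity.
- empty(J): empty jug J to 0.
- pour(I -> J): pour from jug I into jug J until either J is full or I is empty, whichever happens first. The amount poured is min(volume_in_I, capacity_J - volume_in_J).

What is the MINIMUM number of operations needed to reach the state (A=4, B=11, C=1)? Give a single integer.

Answer: 5

Derivation:
BFS from (A=0, B=0, C=0). One shortest path:
  1. fill(A) -> (A=5 B=0 C=0)
  2. fill(B) -> (A=5 B=11 C=0)
  3. pour(B -> C) -> (A=5 B=0 C=11)
  4. pour(A -> C) -> (A=4 B=0 C=12)
  5. pour(C -> B) -> (A=4 B=11 C=1)
Reached target in 5 moves.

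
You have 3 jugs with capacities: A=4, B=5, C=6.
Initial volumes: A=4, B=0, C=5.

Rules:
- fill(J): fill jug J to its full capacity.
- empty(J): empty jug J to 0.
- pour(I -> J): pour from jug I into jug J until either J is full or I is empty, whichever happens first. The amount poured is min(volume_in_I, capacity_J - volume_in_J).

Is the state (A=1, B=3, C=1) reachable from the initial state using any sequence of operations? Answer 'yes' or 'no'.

BFS explored all 150 reachable states.
Reachable set includes: (0,0,0), (0,0,1), (0,0,2), (0,0,3), (0,0,4), (0,0,5), (0,0,6), (0,1,0), (0,1,1), (0,1,2), (0,1,3), (0,1,4) ...
Target (A=1, B=3, C=1) not in reachable set → no.

Answer: no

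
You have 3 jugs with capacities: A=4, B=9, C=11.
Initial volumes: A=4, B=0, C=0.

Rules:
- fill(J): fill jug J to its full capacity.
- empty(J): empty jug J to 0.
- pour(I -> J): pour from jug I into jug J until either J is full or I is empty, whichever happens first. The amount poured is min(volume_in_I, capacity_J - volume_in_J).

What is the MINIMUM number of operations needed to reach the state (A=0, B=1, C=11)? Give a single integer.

BFS from (A=4, B=0, C=0). One shortest path:
  1. pour(A -> B) -> (A=0 B=4 C=0)
  2. fill(A) -> (A=4 B=4 C=0)
  3. pour(A -> B) -> (A=0 B=8 C=0)
  4. fill(A) -> (A=4 B=8 C=0)
  5. pour(A -> C) -> (A=0 B=8 C=4)
  6. pour(B -> C) -> (A=0 B=1 C=11)
Reached target in 6 moves.

Answer: 6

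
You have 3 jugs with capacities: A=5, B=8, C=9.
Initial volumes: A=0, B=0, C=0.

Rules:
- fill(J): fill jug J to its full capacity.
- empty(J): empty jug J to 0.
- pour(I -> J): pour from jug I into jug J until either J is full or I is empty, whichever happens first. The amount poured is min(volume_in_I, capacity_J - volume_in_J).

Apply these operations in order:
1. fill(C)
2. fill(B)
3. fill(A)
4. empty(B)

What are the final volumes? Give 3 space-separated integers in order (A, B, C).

Answer: 5 0 9

Derivation:
Step 1: fill(C) -> (A=0 B=0 C=9)
Step 2: fill(B) -> (A=0 B=8 C=9)
Step 3: fill(A) -> (A=5 B=8 C=9)
Step 4: empty(B) -> (A=5 B=0 C=9)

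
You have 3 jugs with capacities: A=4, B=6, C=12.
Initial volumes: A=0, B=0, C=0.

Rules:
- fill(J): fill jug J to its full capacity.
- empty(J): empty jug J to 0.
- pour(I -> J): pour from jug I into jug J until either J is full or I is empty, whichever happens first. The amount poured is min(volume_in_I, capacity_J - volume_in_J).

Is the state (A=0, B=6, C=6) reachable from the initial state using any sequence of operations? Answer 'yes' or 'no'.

Answer: yes

Derivation:
BFS from (A=0, B=0, C=0):
  1. fill(C) -> (A=0 B=0 C=12)
  2. pour(C -> B) -> (A=0 B=6 C=6)
Target reached → yes.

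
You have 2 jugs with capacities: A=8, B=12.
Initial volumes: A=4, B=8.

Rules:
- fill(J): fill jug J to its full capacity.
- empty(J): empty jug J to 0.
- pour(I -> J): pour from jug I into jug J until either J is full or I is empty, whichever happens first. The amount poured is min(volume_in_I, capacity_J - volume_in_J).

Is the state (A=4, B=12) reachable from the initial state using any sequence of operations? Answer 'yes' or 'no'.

Answer: yes

Derivation:
BFS from (A=4, B=8):
  1. fill(B) -> (A=4 B=12)
Target reached → yes.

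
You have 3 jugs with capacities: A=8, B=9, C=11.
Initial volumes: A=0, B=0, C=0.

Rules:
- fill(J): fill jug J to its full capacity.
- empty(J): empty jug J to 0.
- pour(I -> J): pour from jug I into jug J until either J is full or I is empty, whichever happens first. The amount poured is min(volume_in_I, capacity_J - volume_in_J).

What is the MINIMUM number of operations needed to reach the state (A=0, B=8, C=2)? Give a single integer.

Answer: 5

Derivation:
BFS from (A=0, B=0, C=0). One shortest path:
  1. fill(A) -> (A=8 B=0 C=0)
  2. fill(C) -> (A=8 B=0 C=11)
  3. pour(C -> B) -> (A=8 B=9 C=2)
  4. empty(B) -> (A=8 B=0 C=2)
  5. pour(A -> B) -> (A=0 B=8 C=2)
Reached target in 5 moves.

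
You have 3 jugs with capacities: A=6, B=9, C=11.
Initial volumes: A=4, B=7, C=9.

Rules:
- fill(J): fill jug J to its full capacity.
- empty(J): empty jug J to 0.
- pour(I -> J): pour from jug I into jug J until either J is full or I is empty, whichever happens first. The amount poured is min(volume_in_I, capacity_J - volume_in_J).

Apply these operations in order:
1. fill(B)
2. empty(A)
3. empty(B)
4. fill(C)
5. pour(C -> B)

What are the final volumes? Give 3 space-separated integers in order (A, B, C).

Step 1: fill(B) -> (A=4 B=9 C=9)
Step 2: empty(A) -> (A=0 B=9 C=9)
Step 3: empty(B) -> (A=0 B=0 C=9)
Step 4: fill(C) -> (A=0 B=0 C=11)
Step 5: pour(C -> B) -> (A=0 B=9 C=2)

Answer: 0 9 2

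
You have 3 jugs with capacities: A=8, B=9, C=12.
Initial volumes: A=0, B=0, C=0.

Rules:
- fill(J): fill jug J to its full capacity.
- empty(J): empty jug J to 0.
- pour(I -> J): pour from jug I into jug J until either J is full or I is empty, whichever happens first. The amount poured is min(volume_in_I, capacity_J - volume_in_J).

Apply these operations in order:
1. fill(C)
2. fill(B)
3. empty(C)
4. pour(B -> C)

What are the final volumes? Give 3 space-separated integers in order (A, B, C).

Answer: 0 0 9

Derivation:
Step 1: fill(C) -> (A=0 B=0 C=12)
Step 2: fill(B) -> (A=0 B=9 C=12)
Step 3: empty(C) -> (A=0 B=9 C=0)
Step 4: pour(B -> C) -> (A=0 B=0 C=9)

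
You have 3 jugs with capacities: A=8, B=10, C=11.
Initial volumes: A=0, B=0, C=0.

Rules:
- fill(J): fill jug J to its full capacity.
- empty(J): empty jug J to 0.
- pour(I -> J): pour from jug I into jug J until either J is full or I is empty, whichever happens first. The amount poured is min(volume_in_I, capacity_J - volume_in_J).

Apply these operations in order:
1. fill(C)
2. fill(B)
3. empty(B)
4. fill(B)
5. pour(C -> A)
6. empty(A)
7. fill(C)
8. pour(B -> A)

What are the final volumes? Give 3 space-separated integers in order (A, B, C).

Answer: 8 2 11

Derivation:
Step 1: fill(C) -> (A=0 B=0 C=11)
Step 2: fill(B) -> (A=0 B=10 C=11)
Step 3: empty(B) -> (A=0 B=0 C=11)
Step 4: fill(B) -> (A=0 B=10 C=11)
Step 5: pour(C -> A) -> (A=8 B=10 C=3)
Step 6: empty(A) -> (A=0 B=10 C=3)
Step 7: fill(C) -> (A=0 B=10 C=11)
Step 8: pour(B -> A) -> (A=8 B=2 C=11)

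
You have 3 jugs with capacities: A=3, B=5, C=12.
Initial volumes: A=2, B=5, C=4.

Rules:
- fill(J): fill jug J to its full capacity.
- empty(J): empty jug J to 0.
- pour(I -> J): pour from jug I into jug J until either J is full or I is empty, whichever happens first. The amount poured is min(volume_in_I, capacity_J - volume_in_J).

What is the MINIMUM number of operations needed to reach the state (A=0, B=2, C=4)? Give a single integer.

Answer: 2

Derivation:
BFS from (A=2, B=5, C=4). One shortest path:
  1. empty(B) -> (A=2 B=0 C=4)
  2. pour(A -> B) -> (A=0 B=2 C=4)
Reached target in 2 moves.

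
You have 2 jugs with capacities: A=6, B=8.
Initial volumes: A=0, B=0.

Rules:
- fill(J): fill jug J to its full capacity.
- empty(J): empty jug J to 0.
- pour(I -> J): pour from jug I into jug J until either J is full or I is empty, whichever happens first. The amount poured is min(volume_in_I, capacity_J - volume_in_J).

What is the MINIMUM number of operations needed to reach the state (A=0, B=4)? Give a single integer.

BFS from (A=0, B=0). One shortest path:
  1. fill(A) -> (A=6 B=0)
  2. pour(A -> B) -> (A=0 B=6)
  3. fill(A) -> (A=6 B=6)
  4. pour(A -> B) -> (A=4 B=8)
  5. empty(B) -> (A=4 B=0)
  6. pour(A -> B) -> (A=0 B=4)
Reached target in 6 moves.

Answer: 6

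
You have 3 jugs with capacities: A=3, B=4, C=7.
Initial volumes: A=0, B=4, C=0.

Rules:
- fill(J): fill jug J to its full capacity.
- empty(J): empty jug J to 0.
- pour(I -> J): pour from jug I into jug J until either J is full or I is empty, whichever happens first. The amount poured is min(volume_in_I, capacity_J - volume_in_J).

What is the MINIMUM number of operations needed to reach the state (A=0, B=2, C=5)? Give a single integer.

BFS from (A=0, B=4, C=0). One shortest path:
  1. fill(A) -> (A=3 B=4 C=0)
  2. pour(B -> C) -> (A=3 B=0 C=4)
  3. pour(A -> B) -> (A=0 B=3 C=4)
  4. pour(C -> A) -> (A=3 B=3 C=1)
  5. pour(A -> B) -> (A=2 B=4 C=1)
  6. pour(B -> C) -> (A=2 B=0 C=5)
  7. pour(A -> B) -> (A=0 B=2 C=5)
Reached target in 7 moves.

Answer: 7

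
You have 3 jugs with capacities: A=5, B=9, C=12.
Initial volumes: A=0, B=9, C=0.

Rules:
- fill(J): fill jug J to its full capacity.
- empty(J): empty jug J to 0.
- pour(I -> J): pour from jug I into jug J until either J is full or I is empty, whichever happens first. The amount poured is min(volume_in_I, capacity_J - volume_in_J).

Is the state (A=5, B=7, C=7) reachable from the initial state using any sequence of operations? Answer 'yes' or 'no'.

Answer: yes

Derivation:
BFS from (A=0, B=9, C=0):
  1. fill(A) -> (A=5 B=9 C=0)
  2. pour(A -> C) -> (A=0 B=9 C=5)
  3. fill(A) -> (A=5 B=9 C=5)
  4. pour(A -> C) -> (A=0 B=9 C=10)
  5. pour(B -> C) -> (A=0 B=7 C=12)
  6. pour(C -> A) -> (A=5 B=7 C=7)
Target reached → yes.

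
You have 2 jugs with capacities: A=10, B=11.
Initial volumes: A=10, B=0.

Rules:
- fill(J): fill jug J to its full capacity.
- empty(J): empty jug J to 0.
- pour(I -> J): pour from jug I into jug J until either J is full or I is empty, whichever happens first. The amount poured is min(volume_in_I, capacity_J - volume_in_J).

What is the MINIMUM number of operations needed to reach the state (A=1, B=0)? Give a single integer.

Answer: 5

Derivation:
BFS from (A=10, B=0). One shortest path:
  1. empty(A) -> (A=0 B=0)
  2. fill(B) -> (A=0 B=11)
  3. pour(B -> A) -> (A=10 B=1)
  4. empty(A) -> (A=0 B=1)
  5. pour(B -> A) -> (A=1 B=0)
Reached target in 5 moves.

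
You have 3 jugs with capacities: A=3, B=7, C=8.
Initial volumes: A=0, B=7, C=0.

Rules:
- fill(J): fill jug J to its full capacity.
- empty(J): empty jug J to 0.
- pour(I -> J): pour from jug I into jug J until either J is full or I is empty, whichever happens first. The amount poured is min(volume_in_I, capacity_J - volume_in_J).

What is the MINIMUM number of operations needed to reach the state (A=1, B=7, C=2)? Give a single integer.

BFS from (A=0, B=7, C=0). One shortest path:
  1. fill(A) -> (A=3 B=7 C=0)
  2. pour(A -> C) -> (A=0 B=7 C=3)
  3. pour(B -> A) -> (A=3 B=4 C=3)
  4. pour(A -> C) -> (A=0 B=4 C=6)
  5. pour(B -> A) -> (A=3 B=1 C=6)
  6. pour(A -> C) -> (A=1 B=1 C=8)
  7. pour(C -> B) -> (A=1 B=7 C=2)
Reached target in 7 moves.

Answer: 7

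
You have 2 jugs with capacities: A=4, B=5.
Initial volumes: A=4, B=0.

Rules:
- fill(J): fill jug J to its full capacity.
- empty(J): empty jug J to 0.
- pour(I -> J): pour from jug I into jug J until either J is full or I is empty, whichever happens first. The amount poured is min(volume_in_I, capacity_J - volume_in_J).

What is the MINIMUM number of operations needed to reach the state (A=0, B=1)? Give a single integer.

Answer: 4

Derivation:
BFS from (A=4, B=0). One shortest path:
  1. empty(A) -> (A=0 B=0)
  2. fill(B) -> (A=0 B=5)
  3. pour(B -> A) -> (A=4 B=1)
  4. empty(A) -> (A=0 B=1)
Reached target in 4 moves.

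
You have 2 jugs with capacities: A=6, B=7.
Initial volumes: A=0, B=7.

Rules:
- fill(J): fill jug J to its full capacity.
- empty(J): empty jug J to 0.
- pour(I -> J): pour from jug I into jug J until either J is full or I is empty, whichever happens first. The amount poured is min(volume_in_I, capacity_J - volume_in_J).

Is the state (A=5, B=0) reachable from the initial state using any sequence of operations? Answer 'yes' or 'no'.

Answer: yes

Derivation:
BFS from (A=0, B=7):
  1. fill(A) -> (A=6 B=7)
  2. empty(B) -> (A=6 B=0)
  3. pour(A -> B) -> (A=0 B=6)
  4. fill(A) -> (A=6 B=6)
  5. pour(A -> B) -> (A=5 B=7)
  6. empty(B) -> (A=5 B=0)
Target reached → yes.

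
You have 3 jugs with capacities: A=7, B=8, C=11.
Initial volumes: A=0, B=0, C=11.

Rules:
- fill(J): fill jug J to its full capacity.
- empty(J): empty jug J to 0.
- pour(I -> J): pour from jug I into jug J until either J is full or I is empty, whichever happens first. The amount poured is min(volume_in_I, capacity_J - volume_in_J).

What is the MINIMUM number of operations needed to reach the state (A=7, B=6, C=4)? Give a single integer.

Answer: 7

Derivation:
BFS from (A=0, B=0, C=11). One shortest path:
  1. fill(A) -> (A=7 B=0 C=11)
  2. pour(A -> B) -> (A=0 B=7 C=11)
  3. fill(A) -> (A=7 B=7 C=11)
  4. pour(A -> B) -> (A=6 B=8 C=11)
  5. empty(B) -> (A=6 B=0 C=11)
  6. pour(A -> B) -> (A=0 B=6 C=11)
  7. pour(C -> A) -> (A=7 B=6 C=4)
Reached target in 7 moves.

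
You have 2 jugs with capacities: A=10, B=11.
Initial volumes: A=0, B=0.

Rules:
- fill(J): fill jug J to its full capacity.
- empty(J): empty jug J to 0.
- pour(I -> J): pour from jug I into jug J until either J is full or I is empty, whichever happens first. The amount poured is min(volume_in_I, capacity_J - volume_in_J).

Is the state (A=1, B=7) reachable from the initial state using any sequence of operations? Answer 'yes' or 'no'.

BFS explored all 42 reachable states.
Reachable set includes: (0,0), (0,1), (0,2), (0,3), (0,4), (0,5), (0,6), (0,7), (0,8), (0,9), (0,10), (0,11) ...
Target (A=1, B=7) not in reachable set → no.

Answer: no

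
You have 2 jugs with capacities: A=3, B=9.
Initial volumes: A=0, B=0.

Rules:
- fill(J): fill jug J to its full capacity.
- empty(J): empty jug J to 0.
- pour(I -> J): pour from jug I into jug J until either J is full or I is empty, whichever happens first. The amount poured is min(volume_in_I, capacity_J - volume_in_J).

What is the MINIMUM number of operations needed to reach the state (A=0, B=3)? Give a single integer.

Answer: 2

Derivation:
BFS from (A=0, B=0). One shortest path:
  1. fill(A) -> (A=3 B=0)
  2. pour(A -> B) -> (A=0 B=3)
Reached target in 2 moves.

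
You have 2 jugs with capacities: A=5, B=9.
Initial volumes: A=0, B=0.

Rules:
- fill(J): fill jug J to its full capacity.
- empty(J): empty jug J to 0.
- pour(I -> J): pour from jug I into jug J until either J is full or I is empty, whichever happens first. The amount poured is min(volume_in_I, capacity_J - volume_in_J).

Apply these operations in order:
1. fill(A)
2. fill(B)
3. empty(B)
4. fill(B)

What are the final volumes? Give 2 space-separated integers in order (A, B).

Step 1: fill(A) -> (A=5 B=0)
Step 2: fill(B) -> (A=5 B=9)
Step 3: empty(B) -> (A=5 B=0)
Step 4: fill(B) -> (A=5 B=9)

Answer: 5 9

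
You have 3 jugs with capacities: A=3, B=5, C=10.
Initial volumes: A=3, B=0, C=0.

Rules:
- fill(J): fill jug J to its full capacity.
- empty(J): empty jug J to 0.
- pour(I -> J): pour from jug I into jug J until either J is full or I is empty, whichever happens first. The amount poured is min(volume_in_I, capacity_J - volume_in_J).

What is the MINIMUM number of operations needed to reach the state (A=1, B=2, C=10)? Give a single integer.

Answer: 5

Derivation:
BFS from (A=3, B=0, C=0). One shortest path:
  1. fill(C) -> (A=3 B=0 C=10)
  2. pour(A -> B) -> (A=0 B=3 C=10)
  3. pour(C -> A) -> (A=3 B=3 C=7)
  4. pour(A -> B) -> (A=1 B=5 C=7)
  5. pour(B -> C) -> (A=1 B=2 C=10)
Reached target in 5 moves.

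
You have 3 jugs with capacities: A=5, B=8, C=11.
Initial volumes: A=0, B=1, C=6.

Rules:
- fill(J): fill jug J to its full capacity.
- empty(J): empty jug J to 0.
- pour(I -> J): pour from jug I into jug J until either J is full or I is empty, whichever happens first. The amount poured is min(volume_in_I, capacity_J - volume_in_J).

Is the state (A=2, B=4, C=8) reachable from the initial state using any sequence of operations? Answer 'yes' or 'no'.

Answer: no

Derivation:
BFS explored all 368 reachable states.
Reachable set includes: (0,0,0), (0,0,1), (0,0,2), (0,0,3), (0,0,4), (0,0,5), (0,0,6), (0,0,7), (0,0,8), (0,0,9), (0,0,10), (0,0,11) ...
Target (A=2, B=4, C=8) not in reachable set → no.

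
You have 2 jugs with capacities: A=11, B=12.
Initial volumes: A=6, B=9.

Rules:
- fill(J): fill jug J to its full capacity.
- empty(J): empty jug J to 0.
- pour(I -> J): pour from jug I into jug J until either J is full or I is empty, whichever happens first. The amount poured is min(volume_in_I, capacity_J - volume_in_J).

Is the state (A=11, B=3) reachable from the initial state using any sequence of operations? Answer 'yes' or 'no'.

BFS from (A=6, B=9):
  1. pour(A -> B) -> (A=3 B=12)
  2. empty(B) -> (A=3 B=0)
  3. pour(A -> B) -> (A=0 B=3)
  4. fill(A) -> (A=11 B=3)
Target reached → yes.

Answer: yes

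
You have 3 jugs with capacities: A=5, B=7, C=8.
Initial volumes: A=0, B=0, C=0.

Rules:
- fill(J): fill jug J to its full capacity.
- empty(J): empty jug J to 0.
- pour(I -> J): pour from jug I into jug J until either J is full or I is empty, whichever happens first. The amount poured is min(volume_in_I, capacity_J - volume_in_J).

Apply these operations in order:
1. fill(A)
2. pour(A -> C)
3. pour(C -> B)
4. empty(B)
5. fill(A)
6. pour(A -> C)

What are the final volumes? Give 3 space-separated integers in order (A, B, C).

Step 1: fill(A) -> (A=5 B=0 C=0)
Step 2: pour(A -> C) -> (A=0 B=0 C=5)
Step 3: pour(C -> B) -> (A=0 B=5 C=0)
Step 4: empty(B) -> (A=0 B=0 C=0)
Step 5: fill(A) -> (A=5 B=0 C=0)
Step 6: pour(A -> C) -> (A=0 B=0 C=5)

Answer: 0 0 5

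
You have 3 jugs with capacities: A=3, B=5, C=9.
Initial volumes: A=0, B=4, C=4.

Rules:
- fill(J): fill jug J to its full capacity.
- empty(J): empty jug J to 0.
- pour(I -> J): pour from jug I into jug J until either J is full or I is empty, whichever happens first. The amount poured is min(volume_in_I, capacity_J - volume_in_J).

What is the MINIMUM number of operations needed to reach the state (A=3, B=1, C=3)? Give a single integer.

Answer: 4

Derivation:
BFS from (A=0, B=4, C=4). One shortest path:
  1. fill(A) -> (A=3 B=4 C=4)
  2. empty(C) -> (A=3 B=4 C=0)
  3. pour(A -> C) -> (A=0 B=4 C=3)
  4. pour(B -> A) -> (A=3 B=1 C=3)
Reached target in 4 moves.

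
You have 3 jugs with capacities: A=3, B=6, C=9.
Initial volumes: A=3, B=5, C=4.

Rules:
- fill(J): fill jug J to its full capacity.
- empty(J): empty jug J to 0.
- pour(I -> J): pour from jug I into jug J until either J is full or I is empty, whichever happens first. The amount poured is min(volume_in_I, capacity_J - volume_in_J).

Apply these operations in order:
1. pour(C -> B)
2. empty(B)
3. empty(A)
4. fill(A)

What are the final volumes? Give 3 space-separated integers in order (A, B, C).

Answer: 3 0 3

Derivation:
Step 1: pour(C -> B) -> (A=3 B=6 C=3)
Step 2: empty(B) -> (A=3 B=0 C=3)
Step 3: empty(A) -> (A=0 B=0 C=3)
Step 4: fill(A) -> (A=3 B=0 C=3)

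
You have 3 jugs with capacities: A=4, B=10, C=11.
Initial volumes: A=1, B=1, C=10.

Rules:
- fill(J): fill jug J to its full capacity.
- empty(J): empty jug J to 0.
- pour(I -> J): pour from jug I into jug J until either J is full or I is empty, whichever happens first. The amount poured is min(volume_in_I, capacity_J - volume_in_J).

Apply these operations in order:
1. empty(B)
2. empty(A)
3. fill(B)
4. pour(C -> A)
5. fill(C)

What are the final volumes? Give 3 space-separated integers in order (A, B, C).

Step 1: empty(B) -> (A=1 B=0 C=10)
Step 2: empty(A) -> (A=0 B=0 C=10)
Step 3: fill(B) -> (A=0 B=10 C=10)
Step 4: pour(C -> A) -> (A=4 B=10 C=6)
Step 5: fill(C) -> (A=4 B=10 C=11)

Answer: 4 10 11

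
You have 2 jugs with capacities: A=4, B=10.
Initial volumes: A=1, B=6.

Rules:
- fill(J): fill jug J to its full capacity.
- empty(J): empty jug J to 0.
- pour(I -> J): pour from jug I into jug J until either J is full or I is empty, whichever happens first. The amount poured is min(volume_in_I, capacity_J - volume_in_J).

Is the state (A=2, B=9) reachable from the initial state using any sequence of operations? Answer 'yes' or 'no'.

BFS explored all 29 reachable states.
Reachable set includes: (0,0), (0,1), (0,2), (0,3), (0,4), (0,5), (0,6), (0,7), (0,8), (0,9), (0,10), (1,0) ...
Target (A=2, B=9) not in reachable set → no.

Answer: no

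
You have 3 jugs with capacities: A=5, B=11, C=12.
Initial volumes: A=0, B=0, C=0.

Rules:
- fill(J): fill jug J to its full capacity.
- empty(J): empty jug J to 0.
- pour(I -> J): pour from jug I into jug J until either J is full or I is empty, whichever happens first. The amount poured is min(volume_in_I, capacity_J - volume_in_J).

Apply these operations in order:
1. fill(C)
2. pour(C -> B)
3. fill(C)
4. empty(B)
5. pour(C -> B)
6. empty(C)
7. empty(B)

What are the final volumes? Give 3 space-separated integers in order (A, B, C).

Step 1: fill(C) -> (A=0 B=0 C=12)
Step 2: pour(C -> B) -> (A=0 B=11 C=1)
Step 3: fill(C) -> (A=0 B=11 C=12)
Step 4: empty(B) -> (A=0 B=0 C=12)
Step 5: pour(C -> B) -> (A=0 B=11 C=1)
Step 6: empty(C) -> (A=0 B=11 C=0)
Step 7: empty(B) -> (A=0 B=0 C=0)

Answer: 0 0 0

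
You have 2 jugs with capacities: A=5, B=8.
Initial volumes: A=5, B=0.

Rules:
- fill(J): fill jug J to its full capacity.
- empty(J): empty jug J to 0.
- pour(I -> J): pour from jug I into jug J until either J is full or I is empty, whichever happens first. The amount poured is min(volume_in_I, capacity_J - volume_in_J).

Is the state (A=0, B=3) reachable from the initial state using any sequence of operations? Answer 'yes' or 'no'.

BFS from (A=5, B=0):
  1. empty(A) -> (A=0 B=0)
  2. fill(B) -> (A=0 B=8)
  3. pour(B -> A) -> (A=5 B=3)
  4. empty(A) -> (A=0 B=3)
Target reached → yes.

Answer: yes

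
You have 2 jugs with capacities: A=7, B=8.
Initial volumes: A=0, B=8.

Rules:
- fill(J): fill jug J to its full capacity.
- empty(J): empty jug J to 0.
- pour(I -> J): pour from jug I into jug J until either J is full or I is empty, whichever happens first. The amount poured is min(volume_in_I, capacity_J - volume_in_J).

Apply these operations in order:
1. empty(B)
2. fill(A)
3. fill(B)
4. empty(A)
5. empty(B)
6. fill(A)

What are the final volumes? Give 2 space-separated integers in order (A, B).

Step 1: empty(B) -> (A=0 B=0)
Step 2: fill(A) -> (A=7 B=0)
Step 3: fill(B) -> (A=7 B=8)
Step 4: empty(A) -> (A=0 B=8)
Step 5: empty(B) -> (A=0 B=0)
Step 6: fill(A) -> (A=7 B=0)

Answer: 7 0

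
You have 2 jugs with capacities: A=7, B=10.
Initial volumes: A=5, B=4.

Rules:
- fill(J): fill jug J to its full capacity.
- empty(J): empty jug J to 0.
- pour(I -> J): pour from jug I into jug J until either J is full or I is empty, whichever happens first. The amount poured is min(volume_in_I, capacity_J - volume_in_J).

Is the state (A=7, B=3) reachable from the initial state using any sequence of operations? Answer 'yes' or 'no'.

BFS from (A=5, B=4):
  1. empty(A) -> (A=0 B=4)
  2. fill(B) -> (A=0 B=10)
  3. pour(B -> A) -> (A=7 B=3)
Target reached → yes.

Answer: yes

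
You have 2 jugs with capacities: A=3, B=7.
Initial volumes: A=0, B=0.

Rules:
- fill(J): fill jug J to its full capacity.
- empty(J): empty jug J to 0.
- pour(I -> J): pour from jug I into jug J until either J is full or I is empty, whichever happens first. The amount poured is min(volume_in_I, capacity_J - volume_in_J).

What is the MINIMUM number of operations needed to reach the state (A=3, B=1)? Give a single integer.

BFS from (A=0, B=0). One shortest path:
  1. fill(B) -> (A=0 B=7)
  2. pour(B -> A) -> (A=3 B=4)
  3. empty(A) -> (A=0 B=4)
  4. pour(B -> A) -> (A=3 B=1)
Reached target in 4 moves.

Answer: 4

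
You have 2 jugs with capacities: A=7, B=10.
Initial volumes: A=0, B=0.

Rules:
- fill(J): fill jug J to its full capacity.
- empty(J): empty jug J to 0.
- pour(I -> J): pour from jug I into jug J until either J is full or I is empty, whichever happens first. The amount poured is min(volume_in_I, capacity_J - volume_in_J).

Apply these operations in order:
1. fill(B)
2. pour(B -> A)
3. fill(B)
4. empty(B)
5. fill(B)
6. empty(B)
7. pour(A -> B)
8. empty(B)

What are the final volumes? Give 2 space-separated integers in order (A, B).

Step 1: fill(B) -> (A=0 B=10)
Step 2: pour(B -> A) -> (A=7 B=3)
Step 3: fill(B) -> (A=7 B=10)
Step 4: empty(B) -> (A=7 B=0)
Step 5: fill(B) -> (A=7 B=10)
Step 6: empty(B) -> (A=7 B=0)
Step 7: pour(A -> B) -> (A=0 B=7)
Step 8: empty(B) -> (A=0 B=0)

Answer: 0 0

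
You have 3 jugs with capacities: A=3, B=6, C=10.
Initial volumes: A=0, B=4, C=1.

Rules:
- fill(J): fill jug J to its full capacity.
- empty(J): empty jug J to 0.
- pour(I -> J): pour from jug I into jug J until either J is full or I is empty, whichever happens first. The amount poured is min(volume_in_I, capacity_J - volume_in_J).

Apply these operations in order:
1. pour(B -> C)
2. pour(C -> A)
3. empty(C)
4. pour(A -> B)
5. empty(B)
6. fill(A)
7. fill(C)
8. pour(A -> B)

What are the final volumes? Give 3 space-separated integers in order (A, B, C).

Step 1: pour(B -> C) -> (A=0 B=0 C=5)
Step 2: pour(C -> A) -> (A=3 B=0 C=2)
Step 3: empty(C) -> (A=3 B=0 C=0)
Step 4: pour(A -> B) -> (A=0 B=3 C=0)
Step 5: empty(B) -> (A=0 B=0 C=0)
Step 6: fill(A) -> (A=3 B=0 C=0)
Step 7: fill(C) -> (A=3 B=0 C=10)
Step 8: pour(A -> B) -> (A=0 B=3 C=10)

Answer: 0 3 10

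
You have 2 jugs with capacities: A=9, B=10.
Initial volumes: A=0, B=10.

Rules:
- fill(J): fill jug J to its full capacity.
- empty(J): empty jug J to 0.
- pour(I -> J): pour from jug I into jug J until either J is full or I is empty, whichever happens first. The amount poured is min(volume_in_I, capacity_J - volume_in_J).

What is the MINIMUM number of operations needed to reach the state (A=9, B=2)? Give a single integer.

Answer: 5

Derivation:
BFS from (A=0, B=10). One shortest path:
  1. pour(B -> A) -> (A=9 B=1)
  2. empty(A) -> (A=0 B=1)
  3. pour(B -> A) -> (A=1 B=0)
  4. fill(B) -> (A=1 B=10)
  5. pour(B -> A) -> (A=9 B=2)
Reached target in 5 moves.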